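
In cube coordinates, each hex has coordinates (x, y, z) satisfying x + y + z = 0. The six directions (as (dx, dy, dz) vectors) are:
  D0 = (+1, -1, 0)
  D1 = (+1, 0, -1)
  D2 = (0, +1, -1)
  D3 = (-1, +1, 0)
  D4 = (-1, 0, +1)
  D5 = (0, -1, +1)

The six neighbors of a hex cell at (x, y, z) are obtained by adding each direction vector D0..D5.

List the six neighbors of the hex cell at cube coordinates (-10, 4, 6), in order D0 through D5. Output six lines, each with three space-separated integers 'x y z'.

Answer: -9 3 6
-9 4 5
-10 5 5
-11 5 6
-11 4 7
-10 3 7

Derivation:
Center: (-10, 4, 6). Add each direction:
  D0: (-10, 4, 6) + (1, -1, 0) = (-9, 3, 6)
  D1: (-10, 4, 6) + (1, 0, -1) = (-9, 4, 5)
  D2: (-10, 4, 6) + (0, 1, -1) = (-10, 5, 5)
  D3: (-10, 4, 6) + (-1, 1, 0) = (-11, 5, 6)
  D4: (-10, 4, 6) + (-1, 0, 1) = (-11, 4, 7)
  D5: (-10, 4, 6) + (0, -1, 1) = (-10, 3, 7)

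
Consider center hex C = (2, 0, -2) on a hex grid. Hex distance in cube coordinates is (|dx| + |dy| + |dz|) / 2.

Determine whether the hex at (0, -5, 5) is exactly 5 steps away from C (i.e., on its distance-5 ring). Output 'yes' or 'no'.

Answer: no

Derivation:
|px - cx| = |0 - 2| = 2
|py - cy| = |-5 - 0| = 5
|pz - cz| = |5 - (-2)| = 7
distance = (2+5+7)/2 = 14/2 = 7
radius = 5; distance != radius -> no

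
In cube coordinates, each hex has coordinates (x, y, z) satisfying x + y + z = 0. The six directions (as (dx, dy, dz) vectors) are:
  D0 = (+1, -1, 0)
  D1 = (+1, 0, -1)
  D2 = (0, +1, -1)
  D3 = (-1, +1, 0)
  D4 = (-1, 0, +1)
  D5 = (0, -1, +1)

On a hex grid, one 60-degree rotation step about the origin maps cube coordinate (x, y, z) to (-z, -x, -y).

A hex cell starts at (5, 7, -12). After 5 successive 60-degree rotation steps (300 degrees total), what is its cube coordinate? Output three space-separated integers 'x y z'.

Answer: -7 12 -5

Derivation:
Start: (5, 7, -12)
Step 1: (5, 7, -12) -> (-(-12), -(5), -(7)) = (12, -5, -7)
Step 2: (12, -5, -7) -> (-(-7), -(12), -(-5)) = (7, -12, 5)
Step 3: (7, -12, 5) -> (-(5), -(7), -(-12)) = (-5, -7, 12)
Step 4: (-5, -7, 12) -> (-(12), -(-5), -(-7)) = (-12, 5, 7)
Step 5: (-12, 5, 7) -> (-(7), -(-12), -(5)) = (-7, 12, -5)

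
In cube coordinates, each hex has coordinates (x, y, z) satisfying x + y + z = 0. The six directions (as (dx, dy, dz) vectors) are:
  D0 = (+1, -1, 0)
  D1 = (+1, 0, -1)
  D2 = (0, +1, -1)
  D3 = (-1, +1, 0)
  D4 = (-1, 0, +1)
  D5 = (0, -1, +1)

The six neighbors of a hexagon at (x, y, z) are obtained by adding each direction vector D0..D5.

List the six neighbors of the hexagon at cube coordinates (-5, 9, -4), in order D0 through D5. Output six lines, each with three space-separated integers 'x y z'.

Answer: -4 8 -4
-4 9 -5
-5 10 -5
-6 10 -4
-6 9 -3
-5 8 -3

Derivation:
Center: (-5, 9, -4). Add each direction:
  D0: (-5, 9, -4) + (1, -1, 0) = (-4, 8, -4)
  D1: (-5, 9, -4) + (1, 0, -1) = (-4, 9, -5)
  D2: (-5, 9, -4) + (0, 1, -1) = (-5, 10, -5)
  D3: (-5, 9, -4) + (-1, 1, 0) = (-6, 10, -4)
  D4: (-5, 9, -4) + (-1, 0, 1) = (-6, 9, -3)
  D5: (-5, 9, -4) + (0, -1, 1) = (-5, 8, -3)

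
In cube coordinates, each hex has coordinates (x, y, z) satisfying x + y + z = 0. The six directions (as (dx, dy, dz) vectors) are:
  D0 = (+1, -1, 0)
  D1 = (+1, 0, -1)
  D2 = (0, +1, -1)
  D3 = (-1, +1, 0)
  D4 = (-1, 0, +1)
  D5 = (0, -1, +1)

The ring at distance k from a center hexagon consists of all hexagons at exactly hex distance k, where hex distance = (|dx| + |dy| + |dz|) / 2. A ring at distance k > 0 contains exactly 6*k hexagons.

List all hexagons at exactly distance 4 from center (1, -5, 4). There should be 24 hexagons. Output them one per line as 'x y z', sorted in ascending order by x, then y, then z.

Walk ring at distance 4 from (1, -5, 4):
Start at center + D4*4 = (-3, -5, 8)
  hex 0: (-3, -5, 8)
  hex 1: (-2, -6, 8)
  hex 2: (-1, -7, 8)
  hex 3: (0, -8, 8)
  hex 4: (1, -9, 8)
  hex 5: (2, -9, 7)
  hex 6: (3, -9, 6)
  hex 7: (4, -9, 5)
  hex 8: (5, -9, 4)
  hex 9: (5, -8, 3)
  hex 10: (5, -7, 2)
  hex 11: (5, -6, 1)
  hex 12: (5, -5, 0)
  hex 13: (4, -4, 0)
  hex 14: (3, -3, 0)
  hex 15: (2, -2, 0)
  hex 16: (1, -1, 0)
  hex 17: (0, -1, 1)
  hex 18: (-1, -1, 2)
  hex 19: (-2, -1, 3)
  hex 20: (-3, -1, 4)
  hex 21: (-3, -2, 5)
  hex 22: (-3, -3, 6)
  hex 23: (-3, -4, 7)
Sorted: 24 hexes.

Answer: -3 -5 8
-3 -4 7
-3 -3 6
-3 -2 5
-3 -1 4
-2 -6 8
-2 -1 3
-1 -7 8
-1 -1 2
0 -8 8
0 -1 1
1 -9 8
1 -1 0
2 -9 7
2 -2 0
3 -9 6
3 -3 0
4 -9 5
4 -4 0
5 -9 4
5 -8 3
5 -7 2
5 -6 1
5 -5 0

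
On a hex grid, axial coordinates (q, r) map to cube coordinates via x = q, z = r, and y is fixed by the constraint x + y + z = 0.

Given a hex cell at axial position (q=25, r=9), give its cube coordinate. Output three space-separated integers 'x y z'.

x = q = 25
z = r = 9
y = -x - z = -(25) - (9) = -34

Answer: 25 -34 9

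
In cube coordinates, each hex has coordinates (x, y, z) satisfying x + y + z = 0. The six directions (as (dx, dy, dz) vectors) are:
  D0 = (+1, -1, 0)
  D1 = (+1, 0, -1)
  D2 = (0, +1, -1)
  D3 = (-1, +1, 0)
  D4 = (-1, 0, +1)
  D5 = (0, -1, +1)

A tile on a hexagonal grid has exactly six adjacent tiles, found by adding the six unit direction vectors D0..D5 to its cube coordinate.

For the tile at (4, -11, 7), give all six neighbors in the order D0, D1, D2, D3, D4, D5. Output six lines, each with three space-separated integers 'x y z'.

Answer: 5 -12 7
5 -11 6
4 -10 6
3 -10 7
3 -11 8
4 -12 8

Derivation:
Center: (4, -11, 7). Add each direction:
  D0: (4, -11, 7) + (1, -1, 0) = (5, -12, 7)
  D1: (4, -11, 7) + (1, 0, -1) = (5, -11, 6)
  D2: (4, -11, 7) + (0, 1, -1) = (4, -10, 6)
  D3: (4, -11, 7) + (-1, 1, 0) = (3, -10, 7)
  D4: (4, -11, 7) + (-1, 0, 1) = (3, -11, 8)
  D5: (4, -11, 7) + (0, -1, 1) = (4, -12, 8)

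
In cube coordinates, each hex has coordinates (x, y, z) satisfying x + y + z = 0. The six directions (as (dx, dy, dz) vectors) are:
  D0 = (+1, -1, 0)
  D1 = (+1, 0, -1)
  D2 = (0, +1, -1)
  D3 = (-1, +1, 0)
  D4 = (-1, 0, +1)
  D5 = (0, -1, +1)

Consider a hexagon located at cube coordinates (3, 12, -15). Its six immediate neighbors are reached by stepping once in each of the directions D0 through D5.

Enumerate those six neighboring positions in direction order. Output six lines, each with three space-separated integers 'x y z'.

Answer: 4 11 -15
4 12 -16
3 13 -16
2 13 -15
2 12 -14
3 11 -14

Derivation:
Center: (3, 12, -15). Add each direction:
  D0: (3, 12, -15) + (1, -1, 0) = (4, 11, -15)
  D1: (3, 12, -15) + (1, 0, -1) = (4, 12, -16)
  D2: (3, 12, -15) + (0, 1, -1) = (3, 13, -16)
  D3: (3, 12, -15) + (-1, 1, 0) = (2, 13, -15)
  D4: (3, 12, -15) + (-1, 0, 1) = (2, 12, -14)
  D5: (3, 12, -15) + (0, -1, 1) = (3, 11, -14)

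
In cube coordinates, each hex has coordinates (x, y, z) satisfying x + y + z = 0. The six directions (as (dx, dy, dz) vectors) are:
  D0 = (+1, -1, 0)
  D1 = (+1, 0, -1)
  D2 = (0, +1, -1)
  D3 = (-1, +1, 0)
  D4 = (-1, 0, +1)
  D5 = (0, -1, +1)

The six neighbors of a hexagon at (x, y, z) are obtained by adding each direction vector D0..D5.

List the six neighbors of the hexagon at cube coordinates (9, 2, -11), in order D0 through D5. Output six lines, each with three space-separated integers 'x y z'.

Answer: 10 1 -11
10 2 -12
9 3 -12
8 3 -11
8 2 -10
9 1 -10

Derivation:
Center: (9, 2, -11). Add each direction:
  D0: (9, 2, -11) + (1, -1, 0) = (10, 1, -11)
  D1: (9, 2, -11) + (1, 0, -1) = (10, 2, -12)
  D2: (9, 2, -11) + (0, 1, -1) = (9, 3, -12)
  D3: (9, 2, -11) + (-1, 1, 0) = (8, 3, -11)
  D4: (9, 2, -11) + (-1, 0, 1) = (8, 2, -10)
  D5: (9, 2, -11) + (0, -1, 1) = (9, 1, -10)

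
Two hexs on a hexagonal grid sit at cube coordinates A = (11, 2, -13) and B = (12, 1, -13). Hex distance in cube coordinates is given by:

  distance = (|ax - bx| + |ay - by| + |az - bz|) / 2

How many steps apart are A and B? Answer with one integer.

Answer: 1

Derivation:
|ax - bx| = |11 - 12| = 1
|ay - by| = |2 - 1| = 1
|az - bz| = |-13 - (-13)| = 0
distance = (1 + 1 + 0) / 2 = 2 / 2 = 1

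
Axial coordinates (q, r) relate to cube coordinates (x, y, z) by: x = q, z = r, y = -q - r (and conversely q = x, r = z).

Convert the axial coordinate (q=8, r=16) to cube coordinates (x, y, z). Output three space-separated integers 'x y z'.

x = q = 8
z = r = 16
y = -x - z = -(8) - (16) = -24

Answer: 8 -24 16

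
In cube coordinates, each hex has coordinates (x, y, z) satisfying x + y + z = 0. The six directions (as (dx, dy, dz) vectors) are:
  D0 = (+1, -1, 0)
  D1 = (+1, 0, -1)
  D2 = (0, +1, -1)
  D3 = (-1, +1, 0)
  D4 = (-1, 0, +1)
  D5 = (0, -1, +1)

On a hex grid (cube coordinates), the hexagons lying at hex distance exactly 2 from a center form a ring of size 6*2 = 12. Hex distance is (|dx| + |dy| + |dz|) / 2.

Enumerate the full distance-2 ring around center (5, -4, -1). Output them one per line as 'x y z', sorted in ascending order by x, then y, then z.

Walk ring at distance 2 from (5, -4, -1):
Start at center + D4*2 = (3, -4, 1)
  hex 0: (3, -4, 1)
  hex 1: (4, -5, 1)
  hex 2: (5, -6, 1)
  hex 3: (6, -6, 0)
  hex 4: (7, -6, -1)
  hex 5: (7, -5, -2)
  hex 6: (7, -4, -3)
  hex 7: (6, -3, -3)
  hex 8: (5, -2, -3)
  hex 9: (4, -2, -2)
  hex 10: (3, -2, -1)
  hex 11: (3, -3, 0)
Sorted: 12 hexes.

Answer: 3 -4 1
3 -3 0
3 -2 -1
4 -5 1
4 -2 -2
5 -6 1
5 -2 -3
6 -6 0
6 -3 -3
7 -6 -1
7 -5 -2
7 -4 -3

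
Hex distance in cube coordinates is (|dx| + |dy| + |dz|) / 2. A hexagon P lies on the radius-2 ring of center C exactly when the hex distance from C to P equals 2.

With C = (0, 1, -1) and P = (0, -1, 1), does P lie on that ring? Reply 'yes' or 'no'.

Answer: yes

Derivation:
|px - cx| = |0 - 0| = 0
|py - cy| = |-1 - 1| = 2
|pz - cz| = |1 - (-1)| = 2
distance = (0+2+2)/2 = 4/2 = 2
radius = 2; distance == radius -> yes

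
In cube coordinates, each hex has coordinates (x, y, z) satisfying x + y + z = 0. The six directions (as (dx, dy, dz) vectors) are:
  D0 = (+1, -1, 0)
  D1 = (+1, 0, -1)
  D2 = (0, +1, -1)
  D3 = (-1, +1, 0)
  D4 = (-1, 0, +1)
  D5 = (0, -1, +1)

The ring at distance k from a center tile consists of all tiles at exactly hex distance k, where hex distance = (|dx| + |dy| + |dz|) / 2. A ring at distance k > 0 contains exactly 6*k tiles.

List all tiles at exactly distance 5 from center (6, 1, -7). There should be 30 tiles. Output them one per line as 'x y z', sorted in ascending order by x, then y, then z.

Answer: 1 1 -2
1 2 -3
1 3 -4
1 4 -5
1 5 -6
1 6 -7
2 0 -2
2 6 -8
3 -1 -2
3 6 -9
4 -2 -2
4 6 -10
5 -3 -2
5 6 -11
6 -4 -2
6 6 -12
7 -4 -3
7 5 -12
8 -4 -4
8 4 -12
9 -4 -5
9 3 -12
10 -4 -6
10 2 -12
11 -4 -7
11 -3 -8
11 -2 -9
11 -1 -10
11 0 -11
11 1 -12

Derivation:
Walk ring at distance 5 from (6, 1, -7):
Start at center + D4*5 = (1, 1, -2)
  hex 0: (1, 1, -2)
  hex 1: (2, 0, -2)
  hex 2: (3, -1, -2)
  hex 3: (4, -2, -2)
  hex 4: (5, -3, -2)
  hex 5: (6, -4, -2)
  hex 6: (7, -4, -3)
  hex 7: (8, -4, -4)
  hex 8: (9, -4, -5)
  hex 9: (10, -4, -6)
  hex 10: (11, -4, -7)
  hex 11: (11, -3, -8)
  hex 12: (11, -2, -9)
  hex 13: (11, -1, -10)
  hex 14: (11, 0, -11)
  hex 15: (11, 1, -12)
  hex 16: (10, 2, -12)
  hex 17: (9, 3, -12)
  hex 18: (8, 4, -12)
  hex 19: (7, 5, -12)
  hex 20: (6, 6, -12)
  hex 21: (5, 6, -11)
  hex 22: (4, 6, -10)
  hex 23: (3, 6, -9)
  hex 24: (2, 6, -8)
  hex 25: (1, 6, -7)
  hex 26: (1, 5, -6)
  hex 27: (1, 4, -5)
  hex 28: (1, 3, -4)
  hex 29: (1, 2, -3)
Sorted: 30 hexes.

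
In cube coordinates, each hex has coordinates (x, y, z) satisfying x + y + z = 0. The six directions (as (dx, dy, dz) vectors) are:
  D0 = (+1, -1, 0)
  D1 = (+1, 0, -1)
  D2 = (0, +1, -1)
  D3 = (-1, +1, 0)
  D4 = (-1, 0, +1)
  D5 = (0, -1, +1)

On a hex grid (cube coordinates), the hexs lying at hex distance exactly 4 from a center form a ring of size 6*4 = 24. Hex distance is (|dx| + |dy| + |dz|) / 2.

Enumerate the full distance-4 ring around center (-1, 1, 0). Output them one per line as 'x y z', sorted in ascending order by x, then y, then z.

Walk ring at distance 4 from (-1, 1, 0):
Start at center + D4*4 = (-5, 1, 4)
  hex 0: (-5, 1, 4)
  hex 1: (-4, 0, 4)
  hex 2: (-3, -1, 4)
  hex 3: (-2, -2, 4)
  hex 4: (-1, -3, 4)
  hex 5: (0, -3, 3)
  hex 6: (1, -3, 2)
  hex 7: (2, -3, 1)
  hex 8: (3, -3, 0)
  hex 9: (3, -2, -1)
  hex 10: (3, -1, -2)
  hex 11: (3, 0, -3)
  hex 12: (3, 1, -4)
  hex 13: (2, 2, -4)
  hex 14: (1, 3, -4)
  hex 15: (0, 4, -4)
  hex 16: (-1, 5, -4)
  hex 17: (-2, 5, -3)
  hex 18: (-3, 5, -2)
  hex 19: (-4, 5, -1)
  hex 20: (-5, 5, 0)
  hex 21: (-5, 4, 1)
  hex 22: (-5, 3, 2)
  hex 23: (-5, 2, 3)
Sorted: 24 hexes.

Answer: -5 1 4
-5 2 3
-5 3 2
-5 4 1
-5 5 0
-4 0 4
-4 5 -1
-3 -1 4
-3 5 -2
-2 -2 4
-2 5 -3
-1 -3 4
-1 5 -4
0 -3 3
0 4 -4
1 -3 2
1 3 -4
2 -3 1
2 2 -4
3 -3 0
3 -2 -1
3 -1 -2
3 0 -3
3 1 -4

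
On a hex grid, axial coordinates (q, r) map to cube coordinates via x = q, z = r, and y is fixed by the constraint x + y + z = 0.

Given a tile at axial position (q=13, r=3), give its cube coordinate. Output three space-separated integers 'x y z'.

Answer: 13 -16 3

Derivation:
x = q = 13
z = r = 3
y = -x - z = -(13) - (3) = -16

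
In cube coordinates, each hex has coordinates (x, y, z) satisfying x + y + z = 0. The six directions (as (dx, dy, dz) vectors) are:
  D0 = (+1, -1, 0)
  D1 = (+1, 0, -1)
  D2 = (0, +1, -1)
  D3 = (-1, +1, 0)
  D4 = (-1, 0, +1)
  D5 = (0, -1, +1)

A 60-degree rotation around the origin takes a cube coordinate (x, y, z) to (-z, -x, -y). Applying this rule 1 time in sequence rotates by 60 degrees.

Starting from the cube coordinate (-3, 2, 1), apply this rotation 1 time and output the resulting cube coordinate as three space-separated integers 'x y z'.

Answer: -1 3 -2

Derivation:
Start: (-3, 2, 1)
Step 1: (-3, 2, 1) -> (-(1), -(-3), -(2)) = (-1, 3, -2)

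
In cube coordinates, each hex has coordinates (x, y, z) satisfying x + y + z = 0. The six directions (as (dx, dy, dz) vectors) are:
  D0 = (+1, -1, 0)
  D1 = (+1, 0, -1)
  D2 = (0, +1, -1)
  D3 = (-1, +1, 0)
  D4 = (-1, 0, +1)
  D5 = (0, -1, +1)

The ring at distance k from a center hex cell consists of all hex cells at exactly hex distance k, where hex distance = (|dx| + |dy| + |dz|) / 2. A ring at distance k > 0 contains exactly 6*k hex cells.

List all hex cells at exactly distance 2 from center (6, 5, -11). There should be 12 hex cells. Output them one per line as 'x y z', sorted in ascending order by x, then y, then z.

Answer: 4 5 -9
4 6 -10
4 7 -11
5 4 -9
5 7 -12
6 3 -9
6 7 -13
7 3 -10
7 6 -13
8 3 -11
8 4 -12
8 5 -13

Derivation:
Walk ring at distance 2 from (6, 5, -11):
Start at center + D4*2 = (4, 5, -9)
  hex 0: (4, 5, -9)
  hex 1: (5, 4, -9)
  hex 2: (6, 3, -9)
  hex 3: (7, 3, -10)
  hex 4: (8, 3, -11)
  hex 5: (8, 4, -12)
  hex 6: (8, 5, -13)
  hex 7: (7, 6, -13)
  hex 8: (6, 7, -13)
  hex 9: (5, 7, -12)
  hex 10: (4, 7, -11)
  hex 11: (4, 6, -10)
Sorted: 12 hexes.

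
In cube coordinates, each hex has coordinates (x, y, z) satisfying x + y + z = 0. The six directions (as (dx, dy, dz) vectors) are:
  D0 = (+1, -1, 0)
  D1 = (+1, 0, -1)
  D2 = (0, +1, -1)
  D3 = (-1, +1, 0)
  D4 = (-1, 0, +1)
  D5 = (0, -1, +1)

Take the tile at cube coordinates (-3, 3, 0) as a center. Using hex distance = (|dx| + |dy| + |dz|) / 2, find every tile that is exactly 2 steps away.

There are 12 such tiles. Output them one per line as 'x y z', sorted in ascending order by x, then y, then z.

Walk ring at distance 2 from (-3, 3, 0):
Start at center + D4*2 = (-5, 3, 2)
  hex 0: (-5, 3, 2)
  hex 1: (-4, 2, 2)
  hex 2: (-3, 1, 2)
  hex 3: (-2, 1, 1)
  hex 4: (-1, 1, 0)
  hex 5: (-1, 2, -1)
  hex 6: (-1, 3, -2)
  hex 7: (-2, 4, -2)
  hex 8: (-3, 5, -2)
  hex 9: (-4, 5, -1)
  hex 10: (-5, 5, 0)
  hex 11: (-5, 4, 1)
Sorted: 12 hexes.

Answer: -5 3 2
-5 4 1
-5 5 0
-4 2 2
-4 5 -1
-3 1 2
-3 5 -2
-2 1 1
-2 4 -2
-1 1 0
-1 2 -1
-1 3 -2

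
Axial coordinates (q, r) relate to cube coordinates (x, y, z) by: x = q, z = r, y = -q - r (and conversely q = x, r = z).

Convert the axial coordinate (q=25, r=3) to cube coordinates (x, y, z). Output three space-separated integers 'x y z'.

x = q = 25
z = r = 3
y = -x - z = -(25) - (3) = -28

Answer: 25 -28 3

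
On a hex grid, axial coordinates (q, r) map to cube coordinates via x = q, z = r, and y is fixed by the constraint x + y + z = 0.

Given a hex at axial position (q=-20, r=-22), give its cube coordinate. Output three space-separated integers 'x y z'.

x = q = -20
z = r = -22
y = -x - z = -(-20) - (-22) = 42

Answer: -20 42 -22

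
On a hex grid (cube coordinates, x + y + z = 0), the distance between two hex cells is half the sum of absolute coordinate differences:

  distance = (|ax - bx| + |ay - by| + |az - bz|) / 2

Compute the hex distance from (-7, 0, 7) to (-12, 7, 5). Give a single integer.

|ax - bx| = |-7 - (-12)| = 5
|ay - by| = |0 - 7| = 7
|az - bz| = |7 - 5| = 2
distance = (5 + 7 + 2) / 2 = 14 / 2 = 7

Answer: 7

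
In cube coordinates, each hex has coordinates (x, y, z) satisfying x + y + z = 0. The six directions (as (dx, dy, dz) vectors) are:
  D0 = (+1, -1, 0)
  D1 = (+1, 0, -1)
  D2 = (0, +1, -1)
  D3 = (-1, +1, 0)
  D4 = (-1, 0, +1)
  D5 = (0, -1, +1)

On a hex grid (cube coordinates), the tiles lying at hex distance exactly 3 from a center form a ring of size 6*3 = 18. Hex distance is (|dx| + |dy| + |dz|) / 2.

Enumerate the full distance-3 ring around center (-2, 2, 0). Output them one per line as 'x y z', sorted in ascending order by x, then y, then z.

Walk ring at distance 3 from (-2, 2, 0):
Start at center + D4*3 = (-5, 2, 3)
  hex 0: (-5, 2, 3)
  hex 1: (-4, 1, 3)
  hex 2: (-3, 0, 3)
  hex 3: (-2, -1, 3)
  hex 4: (-1, -1, 2)
  hex 5: (0, -1, 1)
  hex 6: (1, -1, 0)
  hex 7: (1, 0, -1)
  hex 8: (1, 1, -2)
  hex 9: (1, 2, -3)
  hex 10: (0, 3, -3)
  hex 11: (-1, 4, -3)
  hex 12: (-2, 5, -3)
  hex 13: (-3, 5, -2)
  hex 14: (-4, 5, -1)
  hex 15: (-5, 5, 0)
  hex 16: (-5, 4, 1)
  hex 17: (-5, 3, 2)
Sorted: 18 hexes.

Answer: -5 2 3
-5 3 2
-5 4 1
-5 5 0
-4 1 3
-4 5 -1
-3 0 3
-3 5 -2
-2 -1 3
-2 5 -3
-1 -1 2
-1 4 -3
0 -1 1
0 3 -3
1 -1 0
1 0 -1
1 1 -2
1 2 -3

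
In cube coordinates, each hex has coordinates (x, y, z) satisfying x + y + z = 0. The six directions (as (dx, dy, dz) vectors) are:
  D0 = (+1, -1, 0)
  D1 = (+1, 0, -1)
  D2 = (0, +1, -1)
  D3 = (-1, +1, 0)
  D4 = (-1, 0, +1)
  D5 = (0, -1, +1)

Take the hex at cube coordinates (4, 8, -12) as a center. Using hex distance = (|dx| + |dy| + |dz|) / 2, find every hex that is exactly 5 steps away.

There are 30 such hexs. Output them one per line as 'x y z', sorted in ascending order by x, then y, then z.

Walk ring at distance 5 from (4, 8, -12):
Start at center + D4*5 = (-1, 8, -7)
  hex 0: (-1, 8, -7)
  hex 1: (0, 7, -7)
  hex 2: (1, 6, -7)
  hex 3: (2, 5, -7)
  hex 4: (3, 4, -7)
  hex 5: (4, 3, -7)
  hex 6: (5, 3, -8)
  hex 7: (6, 3, -9)
  hex 8: (7, 3, -10)
  hex 9: (8, 3, -11)
  hex 10: (9, 3, -12)
  hex 11: (9, 4, -13)
  hex 12: (9, 5, -14)
  hex 13: (9, 6, -15)
  hex 14: (9, 7, -16)
  hex 15: (9, 8, -17)
  hex 16: (8, 9, -17)
  hex 17: (7, 10, -17)
  hex 18: (6, 11, -17)
  hex 19: (5, 12, -17)
  hex 20: (4, 13, -17)
  hex 21: (3, 13, -16)
  hex 22: (2, 13, -15)
  hex 23: (1, 13, -14)
  hex 24: (0, 13, -13)
  hex 25: (-1, 13, -12)
  hex 26: (-1, 12, -11)
  hex 27: (-1, 11, -10)
  hex 28: (-1, 10, -9)
  hex 29: (-1, 9, -8)
Sorted: 30 hexes.

Answer: -1 8 -7
-1 9 -8
-1 10 -9
-1 11 -10
-1 12 -11
-1 13 -12
0 7 -7
0 13 -13
1 6 -7
1 13 -14
2 5 -7
2 13 -15
3 4 -7
3 13 -16
4 3 -7
4 13 -17
5 3 -8
5 12 -17
6 3 -9
6 11 -17
7 3 -10
7 10 -17
8 3 -11
8 9 -17
9 3 -12
9 4 -13
9 5 -14
9 6 -15
9 7 -16
9 8 -17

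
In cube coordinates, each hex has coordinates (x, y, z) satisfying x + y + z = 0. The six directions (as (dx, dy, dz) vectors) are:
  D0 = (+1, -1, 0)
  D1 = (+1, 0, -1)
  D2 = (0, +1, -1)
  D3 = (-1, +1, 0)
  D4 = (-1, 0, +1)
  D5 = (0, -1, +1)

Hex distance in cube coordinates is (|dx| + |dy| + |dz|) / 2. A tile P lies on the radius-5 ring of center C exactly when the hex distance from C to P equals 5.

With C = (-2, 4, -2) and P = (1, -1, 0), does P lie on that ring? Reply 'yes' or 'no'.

Answer: yes

Derivation:
|px - cx| = |1 - (-2)| = 3
|py - cy| = |-1 - 4| = 5
|pz - cz| = |0 - (-2)| = 2
distance = (3+5+2)/2 = 10/2 = 5
radius = 5; distance == radius -> yes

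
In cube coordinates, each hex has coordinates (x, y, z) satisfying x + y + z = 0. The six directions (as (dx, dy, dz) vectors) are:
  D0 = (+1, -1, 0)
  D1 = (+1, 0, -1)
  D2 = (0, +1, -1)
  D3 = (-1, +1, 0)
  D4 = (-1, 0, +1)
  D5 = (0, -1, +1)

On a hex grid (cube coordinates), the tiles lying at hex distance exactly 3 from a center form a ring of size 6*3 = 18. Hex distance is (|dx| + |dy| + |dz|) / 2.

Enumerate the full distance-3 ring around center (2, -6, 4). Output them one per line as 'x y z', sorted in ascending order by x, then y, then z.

Walk ring at distance 3 from (2, -6, 4):
Start at center + D4*3 = (-1, -6, 7)
  hex 0: (-1, -6, 7)
  hex 1: (0, -7, 7)
  hex 2: (1, -8, 7)
  hex 3: (2, -9, 7)
  hex 4: (3, -9, 6)
  hex 5: (4, -9, 5)
  hex 6: (5, -9, 4)
  hex 7: (5, -8, 3)
  hex 8: (5, -7, 2)
  hex 9: (5, -6, 1)
  hex 10: (4, -5, 1)
  hex 11: (3, -4, 1)
  hex 12: (2, -3, 1)
  hex 13: (1, -3, 2)
  hex 14: (0, -3, 3)
  hex 15: (-1, -3, 4)
  hex 16: (-1, -4, 5)
  hex 17: (-1, -5, 6)
Sorted: 18 hexes.

Answer: -1 -6 7
-1 -5 6
-1 -4 5
-1 -3 4
0 -7 7
0 -3 3
1 -8 7
1 -3 2
2 -9 7
2 -3 1
3 -9 6
3 -4 1
4 -9 5
4 -5 1
5 -9 4
5 -8 3
5 -7 2
5 -6 1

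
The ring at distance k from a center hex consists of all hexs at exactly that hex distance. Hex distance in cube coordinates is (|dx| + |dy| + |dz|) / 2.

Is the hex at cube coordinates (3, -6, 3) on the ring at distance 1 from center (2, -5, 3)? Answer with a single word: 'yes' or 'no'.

Answer: yes

Derivation:
|px - cx| = |3 - 2| = 1
|py - cy| = |-6 - (-5)| = 1
|pz - cz| = |3 - 3| = 0
distance = (1+1+0)/2 = 2/2 = 1
radius = 1; distance == radius -> yes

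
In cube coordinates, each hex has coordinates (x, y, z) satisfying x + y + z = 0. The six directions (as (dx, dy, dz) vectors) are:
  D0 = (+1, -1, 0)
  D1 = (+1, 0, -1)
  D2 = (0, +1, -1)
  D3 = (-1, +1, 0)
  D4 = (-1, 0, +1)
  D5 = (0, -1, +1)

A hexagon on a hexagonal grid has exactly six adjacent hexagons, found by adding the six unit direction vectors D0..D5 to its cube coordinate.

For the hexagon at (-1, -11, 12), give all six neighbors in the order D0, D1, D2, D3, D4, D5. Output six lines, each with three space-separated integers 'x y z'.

Answer: 0 -12 12
0 -11 11
-1 -10 11
-2 -10 12
-2 -11 13
-1 -12 13

Derivation:
Center: (-1, -11, 12). Add each direction:
  D0: (-1, -11, 12) + (1, -1, 0) = (0, -12, 12)
  D1: (-1, -11, 12) + (1, 0, -1) = (0, -11, 11)
  D2: (-1, -11, 12) + (0, 1, -1) = (-1, -10, 11)
  D3: (-1, -11, 12) + (-1, 1, 0) = (-2, -10, 12)
  D4: (-1, -11, 12) + (-1, 0, 1) = (-2, -11, 13)
  D5: (-1, -11, 12) + (0, -1, 1) = (-1, -12, 13)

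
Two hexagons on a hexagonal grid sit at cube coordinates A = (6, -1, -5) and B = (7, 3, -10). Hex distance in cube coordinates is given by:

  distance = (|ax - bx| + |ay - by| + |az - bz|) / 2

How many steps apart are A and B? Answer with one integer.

|ax - bx| = |6 - 7| = 1
|ay - by| = |-1 - 3| = 4
|az - bz| = |-5 - (-10)| = 5
distance = (1 + 4 + 5) / 2 = 10 / 2 = 5

Answer: 5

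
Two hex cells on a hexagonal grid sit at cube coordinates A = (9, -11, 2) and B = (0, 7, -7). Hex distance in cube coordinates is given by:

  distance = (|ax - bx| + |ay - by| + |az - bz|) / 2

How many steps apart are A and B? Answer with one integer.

Answer: 18

Derivation:
|ax - bx| = |9 - 0| = 9
|ay - by| = |-11 - 7| = 18
|az - bz| = |2 - (-7)| = 9
distance = (9 + 18 + 9) / 2 = 36 / 2 = 18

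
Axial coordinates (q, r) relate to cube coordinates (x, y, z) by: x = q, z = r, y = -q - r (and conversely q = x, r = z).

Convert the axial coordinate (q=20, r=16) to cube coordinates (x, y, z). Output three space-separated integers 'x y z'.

x = q = 20
z = r = 16
y = -x - z = -(20) - (16) = -36

Answer: 20 -36 16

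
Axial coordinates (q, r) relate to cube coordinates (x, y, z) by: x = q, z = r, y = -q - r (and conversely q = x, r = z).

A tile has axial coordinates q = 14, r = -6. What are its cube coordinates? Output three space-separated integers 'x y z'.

x = q = 14
z = r = -6
y = -x - z = -(14) - (-6) = -8

Answer: 14 -8 -6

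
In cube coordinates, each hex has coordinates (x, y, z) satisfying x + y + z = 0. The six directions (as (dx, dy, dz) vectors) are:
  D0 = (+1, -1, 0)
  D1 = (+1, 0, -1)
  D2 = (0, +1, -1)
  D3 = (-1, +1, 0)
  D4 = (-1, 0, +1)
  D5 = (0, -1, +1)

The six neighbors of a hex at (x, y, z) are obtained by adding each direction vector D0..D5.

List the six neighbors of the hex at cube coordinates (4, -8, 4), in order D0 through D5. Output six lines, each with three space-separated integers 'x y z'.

Center: (4, -8, 4). Add each direction:
  D0: (4, -8, 4) + (1, -1, 0) = (5, -9, 4)
  D1: (4, -8, 4) + (1, 0, -1) = (5, -8, 3)
  D2: (4, -8, 4) + (0, 1, -1) = (4, -7, 3)
  D3: (4, -8, 4) + (-1, 1, 0) = (3, -7, 4)
  D4: (4, -8, 4) + (-1, 0, 1) = (3, -8, 5)
  D5: (4, -8, 4) + (0, -1, 1) = (4, -9, 5)

Answer: 5 -9 4
5 -8 3
4 -7 3
3 -7 4
3 -8 5
4 -9 5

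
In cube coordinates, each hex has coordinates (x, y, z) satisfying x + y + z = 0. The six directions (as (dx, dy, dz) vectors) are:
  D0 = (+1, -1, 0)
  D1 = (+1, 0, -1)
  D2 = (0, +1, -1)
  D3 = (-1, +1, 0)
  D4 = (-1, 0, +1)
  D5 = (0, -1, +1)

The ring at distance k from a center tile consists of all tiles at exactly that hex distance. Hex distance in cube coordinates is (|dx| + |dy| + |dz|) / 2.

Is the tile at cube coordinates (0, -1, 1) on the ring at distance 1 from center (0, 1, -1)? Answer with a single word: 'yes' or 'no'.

Answer: no

Derivation:
|px - cx| = |0 - 0| = 0
|py - cy| = |-1 - 1| = 2
|pz - cz| = |1 - (-1)| = 2
distance = (0+2+2)/2 = 4/2 = 2
radius = 1; distance != radius -> no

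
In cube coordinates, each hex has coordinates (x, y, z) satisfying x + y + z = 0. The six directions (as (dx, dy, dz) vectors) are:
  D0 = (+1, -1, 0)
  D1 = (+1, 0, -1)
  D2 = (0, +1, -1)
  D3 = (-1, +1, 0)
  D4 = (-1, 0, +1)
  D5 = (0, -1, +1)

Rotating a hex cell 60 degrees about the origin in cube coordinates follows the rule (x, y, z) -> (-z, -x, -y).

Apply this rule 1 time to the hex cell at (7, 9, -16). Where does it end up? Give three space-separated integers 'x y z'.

Answer: 16 -7 -9

Derivation:
Start: (7, 9, -16)
Step 1: (7, 9, -16) -> (-(-16), -(7), -(9)) = (16, -7, -9)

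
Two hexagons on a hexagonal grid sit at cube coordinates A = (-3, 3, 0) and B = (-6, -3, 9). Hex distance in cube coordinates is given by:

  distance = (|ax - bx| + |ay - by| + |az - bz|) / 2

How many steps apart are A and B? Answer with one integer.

|ax - bx| = |-3 - (-6)| = 3
|ay - by| = |3 - (-3)| = 6
|az - bz| = |0 - 9| = 9
distance = (3 + 6 + 9) / 2 = 18 / 2 = 9

Answer: 9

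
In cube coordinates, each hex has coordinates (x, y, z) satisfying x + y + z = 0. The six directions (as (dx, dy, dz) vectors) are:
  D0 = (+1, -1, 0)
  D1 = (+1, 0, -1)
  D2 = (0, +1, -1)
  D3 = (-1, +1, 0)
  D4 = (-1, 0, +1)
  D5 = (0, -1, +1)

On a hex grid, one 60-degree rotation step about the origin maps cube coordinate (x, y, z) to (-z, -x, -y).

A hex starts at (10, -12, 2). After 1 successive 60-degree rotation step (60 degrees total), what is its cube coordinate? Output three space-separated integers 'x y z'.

Start: (10, -12, 2)
Step 1: (10, -12, 2) -> (-(2), -(10), -(-12)) = (-2, -10, 12)

Answer: -2 -10 12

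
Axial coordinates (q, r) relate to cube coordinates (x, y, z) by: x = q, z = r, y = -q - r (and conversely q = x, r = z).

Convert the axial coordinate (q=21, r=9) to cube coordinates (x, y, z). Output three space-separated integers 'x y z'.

Answer: 21 -30 9

Derivation:
x = q = 21
z = r = 9
y = -x - z = -(21) - (9) = -30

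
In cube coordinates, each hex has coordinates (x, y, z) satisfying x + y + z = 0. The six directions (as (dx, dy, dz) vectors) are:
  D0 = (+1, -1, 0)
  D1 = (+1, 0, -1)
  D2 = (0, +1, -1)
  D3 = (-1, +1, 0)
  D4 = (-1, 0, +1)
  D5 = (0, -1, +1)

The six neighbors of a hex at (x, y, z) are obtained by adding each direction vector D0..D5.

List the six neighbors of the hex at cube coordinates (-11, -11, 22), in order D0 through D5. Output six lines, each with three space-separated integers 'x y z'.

Center: (-11, -11, 22). Add each direction:
  D0: (-11, -11, 22) + (1, -1, 0) = (-10, -12, 22)
  D1: (-11, -11, 22) + (1, 0, -1) = (-10, -11, 21)
  D2: (-11, -11, 22) + (0, 1, -1) = (-11, -10, 21)
  D3: (-11, -11, 22) + (-1, 1, 0) = (-12, -10, 22)
  D4: (-11, -11, 22) + (-1, 0, 1) = (-12, -11, 23)
  D5: (-11, -11, 22) + (0, -1, 1) = (-11, -12, 23)

Answer: -10 -12 22
-10 -11 21
-11 -10 21
-12 -10 22
-12 -11 23
-11 -12 23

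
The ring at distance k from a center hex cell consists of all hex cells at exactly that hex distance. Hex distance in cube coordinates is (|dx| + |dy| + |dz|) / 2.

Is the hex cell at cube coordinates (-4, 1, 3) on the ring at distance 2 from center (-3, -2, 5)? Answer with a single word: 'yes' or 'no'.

|px - cx| = |-4 - (-3)| = 1
|py - cy| = |1 - (-2)| = 3
|pz - cz| = |3 - 5| = 2
distance = (1+3+2)/2 = 6/2 = 3
radius = 2; distance != radius -> no

Answer: no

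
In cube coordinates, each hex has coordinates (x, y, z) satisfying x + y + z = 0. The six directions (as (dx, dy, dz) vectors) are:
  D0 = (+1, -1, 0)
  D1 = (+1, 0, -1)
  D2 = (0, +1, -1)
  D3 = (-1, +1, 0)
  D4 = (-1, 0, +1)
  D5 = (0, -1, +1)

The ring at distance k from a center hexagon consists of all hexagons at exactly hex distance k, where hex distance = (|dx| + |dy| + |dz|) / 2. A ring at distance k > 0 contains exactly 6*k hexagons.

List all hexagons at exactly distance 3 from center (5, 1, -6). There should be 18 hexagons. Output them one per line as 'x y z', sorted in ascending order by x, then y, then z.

Answer: 2 1 -3
2 2 -4
2 3 -5
2 4 -6
3 0 -3
3 4 -7
4 -1 -3
4 4 -8
5 -2 -3
5 4 -9
6 -2 -4
6 3 -9
7 -2 -5
7 2 -9
8 -2 -6
8 -1 -7
8 0 -8
8 1 -9

Derivation:
Walk ring at distance 3 from (5, 1, -6):
Start at center + D4*3 = (2, 1, -3)
  hex 0: (2, 1, -3)
  hex 1: (3, 0, -3)
  hex 2: (4, -1, -3)
  hex 3: (5, -2, -3)
  hex 4: (6, -2, -4)
  hex 5: (7, -2, -5)
  hex 6: (8, -2, -6)
  hex 7: (8, -1, -7)
  hex 8: (8, 0, -8)
  hex 9: (8, 1, -9)
  hex 10: (7, 2, -9)
  hex 11: (6, 3, -9)
  hex 12: (5, 4, -9)
  hex 13: (4, 4, -8)
  hex 14: (3, 4, -7)
  hex 15: (2, 4, -6)
  hex 16: (2, 3, -5)
  hex 17: (2, 2, -4)
Sorted: 18 hexes.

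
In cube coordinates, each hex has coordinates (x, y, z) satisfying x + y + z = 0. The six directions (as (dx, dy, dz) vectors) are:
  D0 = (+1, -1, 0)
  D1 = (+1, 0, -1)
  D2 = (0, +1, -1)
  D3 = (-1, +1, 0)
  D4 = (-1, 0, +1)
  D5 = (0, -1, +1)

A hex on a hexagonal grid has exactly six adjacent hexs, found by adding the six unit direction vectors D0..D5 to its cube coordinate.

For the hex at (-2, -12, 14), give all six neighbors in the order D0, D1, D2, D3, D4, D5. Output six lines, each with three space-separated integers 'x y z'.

Center: (-2, -12, 14). Add each direction:
  D0: (-2, -12, 14) + (1, -1, 0) = (-1, -13, 14)
  D1: (-2, -12, 14) + (1, 0, -1) = (-1, -12, 13)
  D2: (-2, -12, 14) + (0, 1, -1) = (-2, -11, 13)
  D3: (-2, -12, 14) + (-1, 1, 0) = (-3, -11, 14)
  D4: (-2, -12, 14) + (-1, 0, 1) = (-3, -12, 15)
  D5: (-2, -12, 14) + (0, -1, 1) = (-2, -13, 15)

Answer: -1 -13 14
-1 -12 13
-2 -11 13
-3 -11 14
-3 -12 15
-2 -13 15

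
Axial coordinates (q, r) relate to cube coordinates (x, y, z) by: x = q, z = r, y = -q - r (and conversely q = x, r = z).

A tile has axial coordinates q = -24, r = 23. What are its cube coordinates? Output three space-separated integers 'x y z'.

Answer: -24 1 23

Derivation:
x = q = -24
z = r = 23
y = -x - z = -(-24) - (23) = 1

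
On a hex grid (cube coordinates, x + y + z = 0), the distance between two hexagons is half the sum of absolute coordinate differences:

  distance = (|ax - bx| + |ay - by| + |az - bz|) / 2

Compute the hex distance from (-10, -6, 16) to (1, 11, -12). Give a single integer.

|ax - bx| = |-10 - 1| = 11
|ay - by| = |-6 - 11| = 17
|az - bz| = |16 - (-12)| = 28
distance = (11 + 17 + 28) / 2 = 56 / 2 = 28

Answer: 28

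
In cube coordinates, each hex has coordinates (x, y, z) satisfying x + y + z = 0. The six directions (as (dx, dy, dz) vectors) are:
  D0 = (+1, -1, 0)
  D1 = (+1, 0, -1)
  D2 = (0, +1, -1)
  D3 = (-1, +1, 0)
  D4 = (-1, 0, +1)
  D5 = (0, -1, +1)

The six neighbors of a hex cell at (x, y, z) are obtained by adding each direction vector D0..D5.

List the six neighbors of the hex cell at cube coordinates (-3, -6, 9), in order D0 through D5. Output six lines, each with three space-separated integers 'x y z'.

Answer: -2 -7 9
-2 -6 8
-3 -5 8
-4 -5 9
-4 -6 10
-3 -7 10

Derivation:
Center: (-3, -6, 9). Add each direction:
  D0: (-3, -6, 9) + (1, -1, 0) = (-2, -7, 9)
  D1: (-3, -6, 9) + (1, 0, -1) = (-2, -6, 8)
  D2: (-3, -6, 9) + (0, 1, -1) = (-3, -5, 8)
  D3: (-3, -6, 9) + (-1, 1, 0) = (-4, -5, 9)
  D4: (-3, -6, 9) + (-1, 0, 1) = (-4, -6, 10)
  D5: (-3, -6, 9) + (0, -1, 1) = (-3, -7, 10)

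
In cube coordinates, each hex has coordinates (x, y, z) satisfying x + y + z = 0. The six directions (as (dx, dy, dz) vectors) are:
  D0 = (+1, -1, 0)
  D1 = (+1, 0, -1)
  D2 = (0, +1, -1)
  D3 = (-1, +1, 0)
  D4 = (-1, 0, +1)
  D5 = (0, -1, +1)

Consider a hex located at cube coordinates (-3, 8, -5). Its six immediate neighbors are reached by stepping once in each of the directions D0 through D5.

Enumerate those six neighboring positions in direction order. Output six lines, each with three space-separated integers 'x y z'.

Answer: -2 7 -5
-2 8 -6
-3 9 -6
-4 9 -5
-4 8 -4
-3 7 -4

Derivation:
Center: (-3, 8, -5). Add each direction:
  D0: (-3, 8, -5) + (1, -1, 0) = (-2, 7, -5)
  D1: (-3, 8, -5) + (1, 0, -1) = (-2, 8, -6)
  D2: (-3, 8, -5) + (0, 1, -1) = (-3, 9, -6)
  D3: (-3, 8, -5) + (-1, 1, 0) = (-4, 9, -5)
  D4: (-3, 8, -5) + (-1, 0, 1) = (-4, 8, -4)
  D5: (-3, 8, -5) + (0, -1, 1) = (-3, 7, -4)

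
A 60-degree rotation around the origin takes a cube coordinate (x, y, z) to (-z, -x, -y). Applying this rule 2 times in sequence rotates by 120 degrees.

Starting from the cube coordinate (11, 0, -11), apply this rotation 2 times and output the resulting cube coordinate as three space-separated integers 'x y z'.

Start: (11, 0, -11)
Step 1: (11, 0, -11) -> (-(-11), -(11), -(0)) = (11, -11, 0)
Step 2: (11, -11, 0) -> (-(0), -(11), -(-11)) = (0, -11, 11)

Answer: 0 -11 11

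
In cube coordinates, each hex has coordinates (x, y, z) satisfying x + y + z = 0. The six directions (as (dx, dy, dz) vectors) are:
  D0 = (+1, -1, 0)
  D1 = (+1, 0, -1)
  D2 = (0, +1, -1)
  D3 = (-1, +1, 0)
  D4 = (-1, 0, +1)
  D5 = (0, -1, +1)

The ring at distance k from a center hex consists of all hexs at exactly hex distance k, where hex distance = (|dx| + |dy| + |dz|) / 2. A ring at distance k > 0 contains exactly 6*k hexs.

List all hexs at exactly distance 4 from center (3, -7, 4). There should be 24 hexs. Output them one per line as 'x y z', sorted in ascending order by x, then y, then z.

Walk ring at distance 4 from (3, -7, 4):
Start at center + D4*4 = (-1, -7, 8)
  hex 0: (-1, -7, 8)
  hex 1: (0, -8, 8)
  hex 2: (1, -9, 8)
  hex 3: (2, -10, 8)
  hex 4: (3, -11, 8)
  hex 5: (4, -11, 7)
  hex 6: (5, -11, 6)
  hex 7: (6, -11, 5)
  hex 8: (7, -11, 4)
  hex 9: (7, -10, 3)
  hex 10: (7, -9, 2)
  hex 11: (7, -8, 1)
  hex 12: (7, -7, 0)
  hex 13: (6, -6, 0)
  hex 14: (5, -5, 0)
  hex 15: (4, -4, 0)
  hex 16: (3, -3, 0)
  hex 17: (2, -3, 1)
  hex 18: (1, -3, 2)
  hex 19: (0, -3, 3)
  hex 20: (-1, -3, 4)
  hex 21: (-1, -4, 5)
  hex 22: (-1, -5, 6)
  hex 23: (-1, -6, 7)
Sorted: 24 hexes.

Answer: -1 -7 8
-1 -6 7
-1 -5 6
-1 -4 5
-1 -3 4
0 -8 8
0 -3 3
1 -9 8
1 -3 2
2 -10 8
2 -3 1
3 -11 8
3 -3 0
4 -11 7
4 -4 0
5 -11 6
5 -5 0
6 -11 5
6 -6 0
7 -11 4
7 -10 3
7 -9 2
7 -8 1
7 -7 0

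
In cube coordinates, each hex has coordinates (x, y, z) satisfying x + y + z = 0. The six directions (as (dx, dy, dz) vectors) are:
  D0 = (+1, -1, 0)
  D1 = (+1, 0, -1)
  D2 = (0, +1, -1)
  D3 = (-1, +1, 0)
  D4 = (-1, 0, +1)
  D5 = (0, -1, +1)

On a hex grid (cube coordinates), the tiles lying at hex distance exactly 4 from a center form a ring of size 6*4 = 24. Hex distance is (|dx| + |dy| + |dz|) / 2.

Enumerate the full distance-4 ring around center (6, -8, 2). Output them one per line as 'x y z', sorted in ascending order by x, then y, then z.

Walk ring at distance 4 from (6, -8, 2):
Start at center + D4*4 = (2, -8, 6)
  hex 0: (2, -8, 6)
  hex 1: (3, -9, 6)
  hex 2: (4, -10, 6)
  hex 3: (5, -11, 6)
  hex 4: (6, -12, 6)
  hex 5: (7, -12, 5)
  hex 6: (8, -12, 4)
  hex 7: (9, -12, 3)
  hex 8: (10, -12, 2)
  hex 9: (10, -11, 1)
  hex 10: (10, -10, 0)
  hex 11: (10, -9, -1)
  hex 12: (10, -8, -2)
  hex 13: (9, -7, -2)
  hex 14: (8, -6, -2)
  hex 15: (7, -5, -2)
  hex 16: (6, -4, -2)
  hex 17: (5, -4, -1)
  hex 18: (4, -4, 0)
  hex 19: (3, -4, 1)
  hex 20: (2, -4, 2)
  hex 21: (2, -5, 3)
  hex 22: (2, -6, 4)
  hex 23: (2, -7, 5)
Sorted: 24 hexes.

Answer: 2 -8 6
2 -7 5
2 -6 4
2 -5 3
2 -4 2
3 -9 6
3 -4 1
4 -10 6
4 -4 0
5 -11 6
5 -4 -1
6 -12 6
6 -4 -2
7 -12 5
7 -5 -2
8 -12 4
8 -6 -2
9 -12 3
9 -7 -2
10 -12 2
10 -11 1
10 -10 0
10 -9 -1
10 -8 -2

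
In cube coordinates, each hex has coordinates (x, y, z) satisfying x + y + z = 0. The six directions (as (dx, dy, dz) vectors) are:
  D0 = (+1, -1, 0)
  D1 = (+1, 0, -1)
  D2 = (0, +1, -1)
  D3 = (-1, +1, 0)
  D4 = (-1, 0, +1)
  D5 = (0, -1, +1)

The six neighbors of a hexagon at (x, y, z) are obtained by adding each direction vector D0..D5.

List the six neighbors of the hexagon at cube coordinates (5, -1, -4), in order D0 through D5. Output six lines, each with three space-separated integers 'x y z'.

Answer: 6 -2 -4
6 -1 -5
5 0 -5
4 0 -4
4 -1 -3
5 -2 -3

Derivation:
Center: (5, -1, -4). Add each direction:
  D0: (5, -1, -4) + (1, -1, 0) = (6, -2, -4)
  D1: (5, -1, -4) + (1, 0, -1) = (6, -1, -5)
  D2: (5, -1, -4) + (0, 1, -1) = (5, 0, -5)
  D3: (5, -1, -4) + (-1, 1, 0) = (4, 0, -4)
  D4: (5, -1, -4) + (-1, 0, 1) = (4, -1, -3)
  D5: (5, -1, -4) + (0, -1, 1) = (5, -2, -3)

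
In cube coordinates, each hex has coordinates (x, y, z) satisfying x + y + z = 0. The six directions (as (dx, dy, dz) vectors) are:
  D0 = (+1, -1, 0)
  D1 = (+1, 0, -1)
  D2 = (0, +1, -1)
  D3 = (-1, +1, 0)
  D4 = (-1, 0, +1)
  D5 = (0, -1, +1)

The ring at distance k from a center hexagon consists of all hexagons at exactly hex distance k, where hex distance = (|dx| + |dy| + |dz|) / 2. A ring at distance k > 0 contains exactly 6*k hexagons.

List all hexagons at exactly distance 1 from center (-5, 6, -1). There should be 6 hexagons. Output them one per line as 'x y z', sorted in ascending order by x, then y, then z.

Answer: -6 6 0
-6 7 -1
-5 5 0
-5 7 -2
-4 5 -1
-4 6 -2

Derivation:
Walk ring at distance 1 from (-5, 6, -1):
Start at center + D4*1 = (-6, 6, 0)
  hex 0: (-6, 6, 0)
  hex 1: (-5, 5, 0)
  hex 2: (-4, 5, -1)
  hex 3: (-4, 6, -2)
  hex 4: (-5, 7, -2)
  hex 5: (-6, 7, -1)
Sorted: 6 hexes.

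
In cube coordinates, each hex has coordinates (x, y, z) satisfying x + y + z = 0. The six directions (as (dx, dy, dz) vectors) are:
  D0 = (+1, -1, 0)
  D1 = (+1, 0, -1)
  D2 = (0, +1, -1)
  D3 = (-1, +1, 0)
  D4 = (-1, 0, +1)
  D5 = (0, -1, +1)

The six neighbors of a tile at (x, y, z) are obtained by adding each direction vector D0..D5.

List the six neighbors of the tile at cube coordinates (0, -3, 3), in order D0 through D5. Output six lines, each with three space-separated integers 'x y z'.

Answer: 1 -4 3
1 -3 2
0 -2 2
-1 -2 3
-1 -3 4
0 -4 4

Derivation:
Center: (0, -3, 3). Add each direction:
  D0: (0, -3, 3) + (1, -1, 0) = (1, -4, 3)
  D1: (0, -3, 3) + (1, 0, -1) = (1, -3, 2)
  D2: (0, -3, 3) + (0, 1, -1) = (0, -2, 2)
  D3: (0, -3, 3) + (-1, 1, 0) = (-1, -2, 3)
  D4: (0, -3, 3) + (-1, 0, 1) = (-1, -3, 4)
  D5: (0, -3, 3) + (0, -1, 1) = (0, -4, 4)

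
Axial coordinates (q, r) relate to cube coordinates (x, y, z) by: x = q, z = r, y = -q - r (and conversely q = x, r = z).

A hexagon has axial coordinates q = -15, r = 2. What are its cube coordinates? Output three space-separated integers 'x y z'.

x = q = -15
z = r = 2
y = -x - z = -(-15) - (2) = 13

Answer: -15 13 2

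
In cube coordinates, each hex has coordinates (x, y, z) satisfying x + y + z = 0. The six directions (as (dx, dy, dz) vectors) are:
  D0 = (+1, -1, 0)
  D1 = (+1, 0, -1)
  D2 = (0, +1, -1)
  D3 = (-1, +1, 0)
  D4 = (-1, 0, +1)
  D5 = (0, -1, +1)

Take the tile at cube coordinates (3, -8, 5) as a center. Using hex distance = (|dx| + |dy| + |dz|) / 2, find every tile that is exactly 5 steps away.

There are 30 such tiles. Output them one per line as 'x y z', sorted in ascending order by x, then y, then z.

Walk ring at distance 5 from (3, -8, 5):
Start at center + D4*5 = (-2, -8, 10)
  hex 0: (-2, -8, 10)
  hex 1: (-1, -9, 10)
  hex 2: (0, -10, 10)
  hex 3: (1, -11, 10)
  hex 4: (2, -12, 10)
  hex 5: (3, -13, 10)
  hex 6: (4, -13, 9)
  hex 7: (5, -13, 8)
  hex 8: (6, -13, 7)
  hex 9: (7, -13, 6)
  hex 10: (8, -13, 5)
  hex 11: (8, -12, 4)
  hex 12: (8, -11, 3)
  hex 13: (8, -10, 2)
  hex 14: (8, -9, 1)
  hex 15: (8, -8, 0)
  hex 16: (7, -7, 0)
  hex 17: (6, -6, 0)
  hex 18: (5, -5, 0)
  hex 19: (4, -4, 0)
  hex 20: (3, -3, 0)
  hex 21: (2, -3, 1)
  hex 22: (1, -3, 2)
  hex 23: (0, -3, 3)
  hex 24: (-1, -3, 4)
  hex 25: (-2, -3, 5)
  hex 26: (-2, -4, 6)
  hex 27: (-2, -5, 7)
  hex 28: (-2, -6, 8)
  hex 29: (-2, -7, 9)
Sorted: 30 hexes.

Answer: -2 -8 10
-2 -7 9
-2 -6 8
-2 -5 7
-2 -4 6
-2 -3 5
-1 -9 10
-1 -3 4
0 -10 10
0 -3 3
1 -11 10
1 -3 2
2 -12 10
2 -3 1
3 -13 10
3 -3 0
4 -13 9
4 -4 0
5 -13 8
5 -5 0
6 -13 7
6 -6 0
7 -13 6
7 -7 0
8 -13 5
8 -12 4
8 -11 3
8 -10 2
8 -9 1
8 -8 0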